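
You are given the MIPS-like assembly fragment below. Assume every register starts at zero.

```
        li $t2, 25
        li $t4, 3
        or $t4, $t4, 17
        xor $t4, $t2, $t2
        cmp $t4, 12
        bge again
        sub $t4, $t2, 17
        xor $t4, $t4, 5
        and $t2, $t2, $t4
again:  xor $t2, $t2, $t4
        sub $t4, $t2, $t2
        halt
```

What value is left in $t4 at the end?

0

li $t2, 25 → $t2=25
li $t4, 3 → $t4=3
or $t4, $t4, 17 → $t4=3|17=19
xor $t4, $t2, $t2 → $t4=25^25=0
cmp $t4, 12  (cmp 0,12)
bge again: not taken
sub $t4, $t2, 17 → $t4=25-17=8
xor $t4, $t4, 5 → $t4=8^5=13
and $t2, $t2, $t4 → $t2=25&13=9
xor $t2, $t2, $t4 → $t2=9^13=4
sub $t4, $t2, $t2 → $t4=4-4=0
halt.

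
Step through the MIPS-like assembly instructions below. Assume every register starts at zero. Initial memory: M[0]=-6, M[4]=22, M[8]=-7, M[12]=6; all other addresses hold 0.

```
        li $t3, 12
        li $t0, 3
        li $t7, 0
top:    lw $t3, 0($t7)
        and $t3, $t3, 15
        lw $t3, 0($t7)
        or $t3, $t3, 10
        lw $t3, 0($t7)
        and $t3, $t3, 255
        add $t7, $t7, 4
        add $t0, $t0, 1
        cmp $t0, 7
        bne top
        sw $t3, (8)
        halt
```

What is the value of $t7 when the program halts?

16

$t3=12
$t0=3
$t7=0
$t3=M[0]=-6
$t3=(-6)&15=10
$t3=M[0]=-6
$t3=(-6)|10=-6
$t3=M[0]=-6
$t3=(-6)&255=250
$t7=0+4=4
$t0=3+1=4
cmp $t0, 7  (cmp 4,7)
bne top: taken
$t3=M[4]=22
$t3=22&15=6
$t3=M[4]=22
$t3=22|10=30
$t3=M[4]=22
$t3=22&255=22
$t7=4+4=8
$t0=4+1=5
cmp $t0, 7  (cmp 5,7)
bne top: taken
$t3=M[8]=-7
$t3=(-7)&15=9
$t3=M[8]=-7
$t3=(-7)|10=-5
$t3=M[8]=-7
$t3=(-7)&255=249
$t7=8+4=12
$t0=5+1=6
cmp $t0, 7  (cmp 6,7)
bne top: taken
$t3=M[12]=6
$t3=6&15=6
$t3=M[12]=6
$t3=6|10=14
$t3=M[12]=6
$t3=6&255=6
$t7=12+4=16
$t0=6+1=7
cmp $t0, 7  (cmp 7,7)
bne top: not taken
sw $t3, (8) → M[8]=6
halt.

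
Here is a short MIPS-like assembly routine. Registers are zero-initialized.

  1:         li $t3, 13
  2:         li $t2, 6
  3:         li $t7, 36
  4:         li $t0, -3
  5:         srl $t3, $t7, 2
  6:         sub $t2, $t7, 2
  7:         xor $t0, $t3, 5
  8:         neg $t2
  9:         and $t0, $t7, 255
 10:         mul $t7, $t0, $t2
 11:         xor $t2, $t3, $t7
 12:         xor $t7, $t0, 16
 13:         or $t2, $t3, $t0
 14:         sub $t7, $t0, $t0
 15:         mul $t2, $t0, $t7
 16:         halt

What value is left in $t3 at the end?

after li $t3, 13: $t3=13
after li $t2, 6: $t2=6
after li $t7, 36: $t7=36
after li $t0, -3: $t0=-3
after srl $t3, $t7, 2: $t3=36>>2=9
after sub $t2, $t7, 2: $t2=36-2=34
after xor $t0, $t3, 5: $t0=9^5=12
after neg $t2: $t2=-(34)=-34
after and $t0, $t7, 255: $t0=36&255=36
after mul $t7, $t0, $t2: $t7=36*(-34)=-1224
after xor $t2, $t3, $t7: $t2=9^(-1224)=-1231
after xor $t7, $t0, 16: $t7=36^16=52
after or $t2, $t3, $t0: $t2=9|36=45
after sub $t7, $t0, $t0: $t7=36-36=0
after mul $t2, $t0, $t7: $t2=36*0=0
halt.

9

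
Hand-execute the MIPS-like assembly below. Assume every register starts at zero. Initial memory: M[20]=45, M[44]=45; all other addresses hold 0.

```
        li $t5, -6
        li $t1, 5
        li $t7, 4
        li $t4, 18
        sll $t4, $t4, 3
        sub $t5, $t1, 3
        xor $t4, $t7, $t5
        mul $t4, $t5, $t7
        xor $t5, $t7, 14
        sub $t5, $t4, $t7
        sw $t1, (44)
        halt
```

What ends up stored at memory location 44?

5

li $t5, -6 → $t5=-6
li $t1, 5 → $t1=5
li $t7, 4 → $t7=4
li $t4, 18 → $t4=18
sll $t4, $t4, 3 → $t4=18<<3=144
sub $t5, $t1, 3 → $t5=5-3=2
xor $t4, $t7, $t5 → $t4=4^2=6
mul $t4, $t5, $t7 → $t4=2*4=8
xor $t5, $t7, 14 → $t5=4^14=10
sub $t5, $t4, $t7 → $t5=8-4=4
sw $t1, (44) → M[44]=5
halt.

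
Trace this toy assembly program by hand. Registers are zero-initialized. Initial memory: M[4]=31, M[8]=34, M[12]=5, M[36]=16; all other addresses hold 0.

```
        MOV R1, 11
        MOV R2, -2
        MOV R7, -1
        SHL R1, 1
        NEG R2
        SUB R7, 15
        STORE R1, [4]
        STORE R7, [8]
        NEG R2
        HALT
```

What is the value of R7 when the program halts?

after MOV R1, 11: R1=11
after MOV R2, -2: R2=-2
after MOV R7, -1: R7=-1
after SHL R1, 1: R1=11<<1=22
after NEG R2: R2=-(-2)=2
after SUB R7, 15: R7=(-1)-15=-16
STORE R1, [4] → M[4]=22
STORE R7, [8] → M[8]=-16
after NEG R2: R2=-(2)=-2
halt.

-16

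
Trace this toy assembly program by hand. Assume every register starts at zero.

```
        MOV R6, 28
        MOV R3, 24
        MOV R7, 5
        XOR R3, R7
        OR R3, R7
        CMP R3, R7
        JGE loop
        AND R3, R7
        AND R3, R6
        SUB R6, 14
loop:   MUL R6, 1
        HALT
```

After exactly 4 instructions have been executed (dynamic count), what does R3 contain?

after MOV R6, 28: R6=28
after MOV R3, 24: R3=24
after MOV R7, 5: R7=5
after XOR R3, R7: R3=24^5=29
After step 4: R3 = 29.

29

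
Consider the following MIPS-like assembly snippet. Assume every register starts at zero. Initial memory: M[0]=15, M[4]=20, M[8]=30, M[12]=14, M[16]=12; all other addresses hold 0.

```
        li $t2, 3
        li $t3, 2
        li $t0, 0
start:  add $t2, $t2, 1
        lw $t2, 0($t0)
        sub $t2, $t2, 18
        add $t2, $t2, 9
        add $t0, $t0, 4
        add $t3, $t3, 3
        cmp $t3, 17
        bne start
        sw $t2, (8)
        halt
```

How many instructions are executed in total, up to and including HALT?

after li $t2, 3: $t2=3
after li $t3, 2: $t3=2
after li $t0, 0: $t0=0
after add $t2, $t2, 1: $t2=3+1=4
after lw $t2, 0($t0): $t2=M[0]=15
after sub $t2, $t2, 18: $t2=15-18=-3
after add $t2, $t2, 9: $t2=(-3)+9=6
after add $t0, $t0, 4: $t0=0+4=4
after add $t3, $t3, 3: $t3=2+3=5
cmp $t3, 17  (cmp 5,17)
bne start: taken
after add $t2, $t2, 1: $t2=6+1=7
after lw $t2, 0($t0): $t2=M[4]=20
after sub $t2, $t2, 18: $t2=20-18=2
after add $t2, $t2, 9: $t2=2+9=11
after add $t0, $t0, 4: $t0=4+4=8
after add $t3, $t3, 3: $t3=5+3=8
cmp $t3, 17  (cmp 8,17)
bne start: taken
after add $t2, $t2, 1: $t2=11+1=12
after lw $t2, 0($t0): $t2=M[8]=30
after sub $t2, $t2, 18: $t2=30-18=12
after add $t2, $t2, 9: $t2=12+9=21
after add $t0, $t0, 4: $t0=8+4=12
after add $t3, $t3, 3: $t3=8+3=11
cmp $t3, 17  (cmp 11,17)
bne start: taken
after add $t2, $t2, 1: $t2=21+1=22
after lw $t2, 0($t0): $t2=M[12]=14
after sub $t2, $t2, 18: $t2=14-18=-4
after add $t2, $t2, 9: $t2=(-4)+9=5
after add $t0, $t0, 4: $t0=12+4=16
after add $t3, $t3, 3: $t3=11+3=14
cmp $t3, 17  (cmp 14,17)
bne start: taken
after add $t2, $t2, 1: $t2=5+1=6
after lw $t2, 0($t0): $t2=M[16]=12
after sub $t2, $t2, 18: $t2=12-18=-6
after add $t2, $t2, 9: $t2=(-6)+9=3
after add $t0, $t0, 4: $t0=16+4=20
after add $t3, $t3, 3: $t3=14+3=17
cmp $t3, 17  (cmp 17,17)
bne start: not taken
sw $t2, (8) → M[8]=3
halt.
Total executed instructions: 45.

45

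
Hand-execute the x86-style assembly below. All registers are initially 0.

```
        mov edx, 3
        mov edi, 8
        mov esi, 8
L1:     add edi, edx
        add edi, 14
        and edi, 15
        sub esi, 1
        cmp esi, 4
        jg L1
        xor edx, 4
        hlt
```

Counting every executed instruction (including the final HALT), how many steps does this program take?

29

after mov edx, 3: edx=3
after mov edi, 8: edi=8
after mov esi, 8: esi=8
after add edi, edx: edi=8+3=11
after add edi, 14: edi=11+14=25
after and edi, 15: edi=25&15=9
after sub esi, 1: esi=8-1=7
cmp esi, 4  (cmp 7,4)
jg L1: taken
after add edi, edx: edi=9+3=12
after add edi, 14: edi=12+14=26
after and edi, 15: edi=26&15=10
after sub esi, 1: esi=7-1=6
cmp esi, 4  (cmp 6,4)
jg L1: taken
after add edi, edx: edi=10+3=13
after add edi, 14: edi=13+14=27
after and edi, 15: edi=27&15=11
after sub esi, 1: esi=6-1=5
cmp esi, 4  (cmp 5,4)
jg L1: taken
after add edi, edx: edi=11+3=14
after add edi, 14: edi=14+14=28
after and edi, 15: edi=28&15=12
after sub esi, 1: esi=5-1=4
cmp esi, 4  (cmp 4,4)
jg L1: not taken
after xor edx, 4: edx=3^4=7
halt.
Total executed instructions: 29.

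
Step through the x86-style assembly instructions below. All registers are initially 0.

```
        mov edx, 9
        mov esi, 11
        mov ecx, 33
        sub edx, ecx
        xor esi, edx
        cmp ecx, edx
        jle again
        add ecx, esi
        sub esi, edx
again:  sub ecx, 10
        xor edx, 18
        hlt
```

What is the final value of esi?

-5

edx=9
esi=11
ecx=33
edx=9-33=-24
esi=11^(-24)=-29
cmp ecx, edx  (cmp 33,-24)
jle again: not taken
ecx=33+(-29)=4
esi=(-29)-(-24)=-5
ecx=4-10=-6
edx=(-24)^18=-6
halt.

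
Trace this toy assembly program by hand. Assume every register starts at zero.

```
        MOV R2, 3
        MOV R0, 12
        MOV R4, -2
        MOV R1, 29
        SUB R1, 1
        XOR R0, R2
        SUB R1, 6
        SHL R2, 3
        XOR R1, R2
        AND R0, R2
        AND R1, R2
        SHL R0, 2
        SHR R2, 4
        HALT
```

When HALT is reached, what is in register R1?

8

MOV R2, 3 → R2=3
MOV R0, 12 → R0=12
MOV R4, -2 → R4=-2
MOV R1, 29 → R1=29
SUB R1, 1 → R1=29-1=28
XOR R0, R2 → R0=12^3=15
SUB R1, 6 → R1=28-6=22
SHL R2, 3 → R2=3<<3=24
XOR R1, R2 → R1=22^24=14
AND R0, R2 → R0=15&24=8
AND R1, R2 → R1=14&24=8
SHL R0, 2 → R0=8<<2=32
SHR R2, 4 → R2=24>>4=1
halt.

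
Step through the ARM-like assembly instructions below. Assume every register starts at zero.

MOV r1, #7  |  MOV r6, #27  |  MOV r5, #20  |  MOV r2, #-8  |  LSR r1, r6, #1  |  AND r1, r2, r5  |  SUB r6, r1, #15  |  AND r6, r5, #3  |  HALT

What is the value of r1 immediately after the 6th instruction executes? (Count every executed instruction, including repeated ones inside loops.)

MOV r1, #7 → r1=7
MOV r6, #27 → r6=27
MOV r5, #20 → r5=20
MOV r2, #-8 → r2=-8
LSR r1, r6, #1 → r1=27>>1=13
AND r1, r2, r5 → r1=(-8)&20=16
After step 6: r1 = 16.

16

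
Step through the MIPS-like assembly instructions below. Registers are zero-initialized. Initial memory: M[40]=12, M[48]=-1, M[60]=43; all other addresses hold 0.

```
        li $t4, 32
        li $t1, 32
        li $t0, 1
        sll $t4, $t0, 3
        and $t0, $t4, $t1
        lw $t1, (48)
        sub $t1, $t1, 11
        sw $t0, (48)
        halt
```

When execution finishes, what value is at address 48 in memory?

0

after li $t4, 32: $t4=32
after li $t1, 32: $t1=32
after li $t0, 1: $t0=1
after sll $t4, $t0, 3: $t4=1<<3=8
after and $t0, $t4, $t1: $t0=8&32=0
after lw $t1, (48): $t1=M[48]=-1
after sub $t1, $t1, 11: $t1=(-1)-11=-12
sw $t0, (48) → M[48]=0
halt.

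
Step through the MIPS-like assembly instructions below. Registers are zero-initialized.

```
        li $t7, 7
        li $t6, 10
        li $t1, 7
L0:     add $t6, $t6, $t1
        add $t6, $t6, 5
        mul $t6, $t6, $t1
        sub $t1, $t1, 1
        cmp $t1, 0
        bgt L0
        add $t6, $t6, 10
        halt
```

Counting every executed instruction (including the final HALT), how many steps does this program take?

li $t7, 7 → $t7=7
li $t6, 10 → $t6=10
li $t1, 7 → $t1=7
add $t6, $t6, $t1 → $t6=10+7=17
add $t6, $t6, 5 → $t6=17+5=22
mul $t6, $t6, $t1 → $t6=22*7=154
sub $t1, $t1, 1 → $t1=7-1=6
cmp $t1, 0  (cmp 6,0)
bgt L0: taken
add $t6, $t6, $t1 → $t6=154+6=160
add $t6, $t6, 5 → $t6=160+5=165
mul $t6, $t6, $t1 → $t6=165*6=990
sub $t1, $t1, 1 → $t1=6-1=5
cmp $t1, 0  (cmp 5,0)
bgt L0: taken
add $t6, $t6, $t1 → $t6=990+5=995
add $t6, $t6, 5 → $t6=995+5=1000
mul $t6, $t6, $t1 → $t6=1000*5=5000
sub $t1, $t1, 1 → $t1=5-1=4
cmp $t1, 0  (cmp 4,0)
bgt L0: taken
add $t6, $t6, $t1 → $t6=5000+4=5004
add $t6, $t6, 5 → $t6=5004+5=5009
mul $t6, $t6, $t1 → $t6=5009*4=20036
sub $t1, $t1, 1 → $t1=4-1=3
cmp $t1, 0  (cmp 3,0)
bgt L0: taken
add $t6, $t6, $t1 → $t6=20036+3=20039
add $t6, $t6, 5 → $t6=20039+5=20044
mul $t6, $t6, $t1 → $t6=20044*3=60132
sub $t1, $t1, 1 → $t1=3-1=2
cmp $t1, 0  (cmp 2,0)
bgt L0: taken
add $t6, $t6, $t1 → $t6=60132+2=60134
add $t6, $t6, 5 → $t6=60134+5=60139
mul $t6, $t6, $t1 → $t6=60139*2=120278
sub $t1, $t1, 1 → $t1=2-1=1
cmp $t1, 0  (cmp 1,0)
bgt L0: taken
add $t6, $t6, $t1 → $t6=120278+1=120279
add $t6, $t6, 5 → $t6=120279+5=120284
mul $t6, $t6, $t1 → $t6=120284*1=120284
sub $t1, $t1, 1 → $t1=1-1=0
cmp $t1, 0  (cmp 0,0)
bgt L0: not taken
add $t6, $t6, 10 → $t6=120284+10=120294
halt.
Total executed instructions: 47.

47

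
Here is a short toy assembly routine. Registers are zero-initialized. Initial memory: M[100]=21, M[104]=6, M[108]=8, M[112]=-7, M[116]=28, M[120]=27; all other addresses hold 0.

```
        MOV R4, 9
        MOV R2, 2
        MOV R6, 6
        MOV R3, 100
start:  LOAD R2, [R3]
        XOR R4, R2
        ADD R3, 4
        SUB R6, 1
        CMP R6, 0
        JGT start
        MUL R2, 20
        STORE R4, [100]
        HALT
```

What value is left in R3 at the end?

124

after MOV R4, 9: R4=9
after MOV R2, 2: R2=2
after MOV R6, 6: R6=6
after MOV R3, 100: R3=100
after LOAD R2, [R3]: R2=M[100]=21
after XOR R4, R2: R4=9^21=28
after ADD R3, 4: R3=100+4=104
after SUB R6, 1: R6=6-1=5
CMP R6, 0  (cmp 5,0)
JGT start: taken
after LOAD R2, [R3]: R2=M[104]=6
after XOR R4, R2: R4=28^6=26
after ADD R3, 4: R3=104+4=108
after SUB R6, 1: R6=5-1=4
CMP R6, 0  (cmp 4,0)
JGT start: taken
after LOAD R2, [R3]: R2=M[108]=8
after XOR R4, R2: R4=26^8=18
after ADD R3, 4: R3=108+4=112
after SUB R6, 1: R6=4-1=3
CMP R6, 0  (cmp 3,0)
JGT start: taken
after LOAD R2, [R3]: R2=M[112]=-7
after XOR R4, R2: R4=18^(-7)=-21
after ADD R3, 4: R3=112+4=116
after SUB R6, 1: R6=3-1=2
CMP R6, 0  (cmp 2,0)
JGT start: taken
after LOAD R2, [R3]: R2=M[116]=28
after XOR R4, R2: R4=(-21)^28=-9
after ADD R3, 4: R3=116+4=120
after SUB R6, 1: R6=2-1=1
CMP R6, 0  (cmp 1,0)
JGT start: taken
after LOAD R2, [R3]: R2=M[120]=27
after XOR R4, R2: R4=(-9)^27=-20
after ADD R3, 4: R3=120+4=124
after SUB R6, 1: R6=1-1=0
CMP R6, 0  (cmp 0,0)
JGT start: not taken
after MUL R2, 20: R2=27*20=540
STORE R4, [100] → M[100]=-20
halt.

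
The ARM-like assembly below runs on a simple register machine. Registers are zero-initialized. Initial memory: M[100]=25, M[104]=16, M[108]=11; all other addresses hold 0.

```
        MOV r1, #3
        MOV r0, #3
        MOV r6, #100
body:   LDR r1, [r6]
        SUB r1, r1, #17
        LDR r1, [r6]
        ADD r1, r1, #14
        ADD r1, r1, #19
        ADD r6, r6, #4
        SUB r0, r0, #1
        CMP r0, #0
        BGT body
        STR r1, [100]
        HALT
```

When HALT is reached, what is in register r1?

r1=3
r0=3
r6=100
r1=M[100]=25
r1=25-17=8
r1=M[100]=25
r1=25+14=39
r1=39+19=58
r6=100+4=104
r0=3-1=2
CMP r0, #0  (cmp 2,0)
BGT body: taken
r1=M[104]=16
r1=16-17=-1
r1=M[104]=16
r1=16+14=30
r1=30+19=49
r6=104+4=108
r0=2-1=1
CMP r0, #0  (cmp 1,0)
BGT body: taken
r1=M[108]=11
r1=11-17=-6
r1=M[108]=11
r1=11+14=25
r1=25+19=44
r6=108+4=112
r0=1-1=0
CMP r0, #0  (cmp 0,0)
BGT body: not taken
STR r1, [100] → M[100]=44
halt.

44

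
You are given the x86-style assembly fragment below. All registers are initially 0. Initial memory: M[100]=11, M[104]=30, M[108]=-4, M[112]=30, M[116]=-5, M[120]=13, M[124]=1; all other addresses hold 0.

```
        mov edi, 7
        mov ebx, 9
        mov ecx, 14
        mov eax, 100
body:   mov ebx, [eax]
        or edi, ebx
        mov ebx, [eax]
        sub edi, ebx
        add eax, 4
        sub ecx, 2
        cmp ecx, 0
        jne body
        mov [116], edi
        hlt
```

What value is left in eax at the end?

128

edi=7
ebx=9
ecx=14
eax=100
ebx=M[100]=11
edi=7|11=15
ebx=M[100]=11
edi=15-11=4
eax=100+4=104
ecx=14-2=12
cmp ecx, 0  (cmp 12,0)
jne body: taken
ebx=M[104]=30
edi=4|30=30
ebx=M[104]=30
edi=30-30=0
eax=104+4=108
ecx=12-2=10
cmp ecx, 0  (cmp 10,0)
jne body: taken
ebx=M[108]=-4
edi=0|(-4)=-4
ebx=M[108]=-4
edi=(-4)-(-4)=0
eax=108+4=112
ecx=10-2=8
cmp ecx, 0  (cmp 8,0)
jne body: taken
ebx=M[112]=30
edi=0|30=30
ebx=M[112]=30
edi=30-30=0
eax=112+4=116
ecx=8-2=6
cmp ecx, 0  (cmp 6,0)
jne body: taken
ebx=M[116]=-5
edi=0|(-5)=-5
ebx=M[116]=-5
edi=(-5)-(-5)=0
eax=116+4=120
ecx=6-2=4
cmp ecx, 0  (cmp 4,0)
jne body: taken
ebx=M[120]=13
edi=0|13=13
ebx=M[120]=13
edi=13-13=0
eax=120+4=124
ecx=4-2=2
cmp ecx, 0  (cmp 2,0)
jne body: taken
ebx=M[124]=1
edi=0|1=1
ebx=M[124]=1
edi=1-1=0
eax=124+4=128
ecx=2-2=0
cmp ecx, 0  (cmp 0,0)
jne body: not taken
mov [116], edi → M[116]=0
halt.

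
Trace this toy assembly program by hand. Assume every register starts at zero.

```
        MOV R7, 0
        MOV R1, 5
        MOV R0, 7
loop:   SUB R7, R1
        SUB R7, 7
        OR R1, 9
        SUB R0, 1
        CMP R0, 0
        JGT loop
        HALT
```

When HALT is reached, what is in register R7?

-132

after MOV R7, 0: R7=0
after MOV R1, 5: R1=5
after MOV R0, 7: R0=7
after SUB R7, R1: R7=0-5=-5
after SUB R7, 7: R7=(-5)-7=-12
after OR R1, 9: R1=5|9=13
after SUB R0, 1: R0=7-1=6
CMP R0, 0  (cmp 6,0)
JGT loop: taken
after SUB R7, R1: R7=(-12)-13=-25
after SUB R7, 7: R7=(-25)-7=-32
after OR R1, 9: R1=13|9=13
after SUB R0, 1: R0=6-1=5
CMP R0, 0  (cmp 5,0)
JGT loop: taken
after SUB R7, R1: R7=(-32)-13=-45
after SUB R7, 7: R7=(-45)-7=-52
after OR R1, 9: R1=13|9=13
after SUB R0, 1: R0=5-1=4
CMP R0, 0  (cmp 4,0)
JGT loop: taken
after SUB R7, R1: R7=(-52)-13=-65
after SUB R7, 7: R7=(-65)-7=-72
after OR R1, 9: R1=13|9=13
after SUB R0, 1: R0=4-1=3
CMP R0, 0  (cmp 3,0)
JGT loop: taken
after SUB R7, R1: R7=(-72)-13=-85
after SUB R7, 7: R7=(-85)-7=-92
after OR R1, 9: R1=13|9=13
after SUB R0, 1: R0=3-1=2
CMP R0, 0  (cmp 2,0)
JGT loop: taken
after SUB R7, R1: R7=(-92)-13=-105
after SUB R7, 7: R7=(-105)-7=-112
after OR R1, 9: R1=13|9=13
after SUB R0, 1: R0=2-1=1
CMP R0, 0  (cmp 1,0)
JGT loop: taken
after SUB R7, R1: R7=(-112)-13=-125
after SUB R7, 7: R7=(-125)-7=-132
after OR R1, 9: R1=13|9=13
after SUB R0, 1: R0=1-1=0
CMP R0, 0  (cmp 0,0)
JGT loop: not taken
halt.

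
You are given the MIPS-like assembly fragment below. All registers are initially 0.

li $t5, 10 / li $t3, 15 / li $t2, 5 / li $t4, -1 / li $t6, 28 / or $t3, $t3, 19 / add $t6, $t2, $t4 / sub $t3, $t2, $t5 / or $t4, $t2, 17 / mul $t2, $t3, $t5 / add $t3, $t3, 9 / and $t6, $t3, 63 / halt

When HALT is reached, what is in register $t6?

4

li $t5, 10 → $t5=10
li $t3, 15 → $t3=15
li $t2, 5 → $t2=5
li $t4, -1 → $t4=-1
li $t6, 28 → $t6=28
or $t3, $t3, 19 → $t3=15|19=31
add $t6, $t2, $t4 → $t6=5+(-1)=4
sub $t3, $t2, $t5 → $t3=5-10=-5
or $t4, $t2, 17 → $t4=5|17=21
mul $t2, $t3, $t5 → $t2=(-5)*10=-50
add $t3, $t3, 9 → $t3=(-5)+9=4
and $t6, $t3, 63 → $t6=4&63=4
halt.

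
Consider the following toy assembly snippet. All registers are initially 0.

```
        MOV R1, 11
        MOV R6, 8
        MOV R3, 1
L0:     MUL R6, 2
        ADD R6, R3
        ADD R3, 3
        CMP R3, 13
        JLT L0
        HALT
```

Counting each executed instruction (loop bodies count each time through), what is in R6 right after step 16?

after MOV R1, 11: R1=11
after MOV R6, 8: R6=8
after MOV R3, 1: R3=1
after MUL R6, 2: R6=8*2=16
after ADD R6, R3: R6=16+1=17
after ADD R3, 3: R3=1+3=4
CMP R3, 13  (cmp 4,13)
JLT L0: taken
after MUL R6, 2: R6=17*2=34
after ADD R6, R3: R6=34+4=38
after ADD R3, 3: R3=4+3=7
CMP R3, 13  (cmp 7,13)
JLT L0: taken
after MUL R6, 2: R6=38*2=76
after ADD R6, R3: R6=76+7=83
after ADD R3, 3: R3=7+3=10
After step 16: R6 = 83.

83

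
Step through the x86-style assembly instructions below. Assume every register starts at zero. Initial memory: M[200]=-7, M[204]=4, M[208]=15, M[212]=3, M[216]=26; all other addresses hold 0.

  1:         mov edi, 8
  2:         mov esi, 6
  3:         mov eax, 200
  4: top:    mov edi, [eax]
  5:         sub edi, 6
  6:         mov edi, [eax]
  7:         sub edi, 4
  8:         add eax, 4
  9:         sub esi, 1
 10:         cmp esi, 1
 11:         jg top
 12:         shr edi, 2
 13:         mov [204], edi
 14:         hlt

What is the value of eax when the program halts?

after mov edi, 8: edi=8
after mov esi, 6: esi=6
after mov eax, 200: eax=200
after mov edi, [eax]: edi=M[200]=-7
after sub edi, 6: edi=(-7)-6=-13
after mov edi, [eax]: edi=M[200]=-7
after sub edi, 4: edi=(-7)-4=-11
after add eax, 4: eax=200+4=204
after sub esi, 1: esi=6-1=5
cmp esi, 1  (cmp 5,1)
jg top: taken
after mov edi, [eax]: edi=M[204]=4
after sub edi, 6: edi=4-6=-2
after mov edi, [eax]: edi=M[204]=4
after sub edi, 4: edi=4-4=0
after add eax, 4: eax=204+4=208
after sub esi, 1: esi=5-1=4
cmp esi, 1  (cmp 4,1)
jg top: taken
after mov edi, [eax]: edi=M[208]=15
after sub edi, 6: edi=15-6=9
after mov edi, [eax]: edi=M[208]=15
after sub edi, 4: edi=15-4=11
after add eax, 4: eax=208+4=212
after sub esi, 1: esi=4-1=3
cmp esi, 1  (cmp 3,1)
jg top: taken
after mov edi, [eax]: edi=M[212]=3
after sub edi, 6: edi=3-6=-3
after mov edi, [eax]: edi=M[212]=3
after sub edi, 4: edi=3-4=-1
after add eax, 4: eax=212+4=216
after sub esi, 1: esi=3-1=2
cmp esi, 1  (cmp 2,1)
jg top: taken
after mov edi, [eax]: edi=M[216]=26
after sub edi, 6: edi=26-6=20
after mov edi, [eax]: edi=M[216]=26
after sub edi, 4: edi=26-4=22
after add eax, 4: eax=216+4=220
after sub esi, 1: esi=2-1=1
cmp esi, 1  (cmp 1,1)
jg top: not taken
after shr edi, 2: edi=22>>2=5
mov [204], edi → M[204]=5
halt.

220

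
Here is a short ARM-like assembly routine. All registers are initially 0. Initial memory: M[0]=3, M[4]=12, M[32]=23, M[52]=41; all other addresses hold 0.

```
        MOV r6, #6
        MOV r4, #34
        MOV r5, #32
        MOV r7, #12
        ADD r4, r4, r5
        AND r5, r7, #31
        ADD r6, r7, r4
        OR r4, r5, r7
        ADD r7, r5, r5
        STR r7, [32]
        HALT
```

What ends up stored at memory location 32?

MOV r6, #6 → r6=6
MOV r4, #34 → r4=34
MOV r5, #32 → r5=32
MOV r7, #12 → r7=12
ADD r4, r4, r5 → r4=34+32=66
AND r5, r7, #31 → r5=12&31=12
ADD r6, r7, r4 → r6=12+66=78
OR r4, r5, r7 → r4=12|12=12
ADD r7, r5, r5 → r7=12+12=24
STR r7, [32] → M[32]=24
halt.

24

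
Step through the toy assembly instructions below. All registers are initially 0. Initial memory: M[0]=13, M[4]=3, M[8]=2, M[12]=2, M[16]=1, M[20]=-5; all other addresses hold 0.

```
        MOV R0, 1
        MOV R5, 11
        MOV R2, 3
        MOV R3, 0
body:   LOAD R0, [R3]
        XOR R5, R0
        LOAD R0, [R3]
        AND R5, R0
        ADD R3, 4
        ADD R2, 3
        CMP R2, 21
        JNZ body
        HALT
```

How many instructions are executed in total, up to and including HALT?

MOV R0, 1 → R0=1
MOV R5, 11 → R5=11
MOV R2, 3 → R2=3
MOV R3, 0 → R3=0
LOAD R0, [R3] → R0=M[0]=13
XOR R5, R0 → R5=11^13=6
LOAD R0, [R3] → R0=M[0]=13
AND R5, R0 → R5=6&13=4
ADD R3, 4 → R3=0+4=4
ADD R2, 3 → R2=3+3=6
CMP R2, 21  (cmp 6,21)
JNZ body: taken
LOAD R0, [R3] → R0=M[4]=3
XOR R5, R0 → R5=4^3=7
LOAD R0, [R3] → R0=M[4]=3
AND R5, R0 → R5=7&3=3
ADD R3, 4 → R3=4+4=8
ADD R2, 3 → R2=6+3=9
CMP R2, 21  (cmp 9,21)
JNZ body: taken
LOAD R0, [R3] → R0=M[8]=2
XOR R5, R0 → R5=3^2=1
LOAD R0, [R3] → R0=M[8]=2
AND R5, R0 → R5=1&2=0
ADD R3, 4 → R3=8+4=12
ADD R2, 3 → R2=9+3=12
CMP R2, 21  (cmp 12,21)
JNZ body: taken
LOAD R0, [R3] → R0=M[12]=2
XOR R5, R0 → R5=0^2=2
LOAD R0, [R3] → R0=M[12]=2
AND R5, R0 → R5=2&2=2
ADD R3, 4 → R3=12+4=16
ADD R2, 3 → R2=12+3=15
CMP R2, 21  (cmp 15,21)
JNZ body: taken
LOAD R0, [R3] → R0=M[16]=1
XOR R5, R0 → R5=2^1=3
LOAD R0, [R3] → R0=M[16]=1
AND R5, R0 → R5=3&1=1
ADD R3, 4 → R3=16+4=20
ADD R2, 3 → R2=15+3=18
CMP R2, 21  (cmp 18,21)
JNZ body: taken
LOAD R0, [R3] → R0=M[20]=-5
XOR R5, R0 → R5=1^(-5)=-6
LOAD R0, [R3] → R0=M[20]=-5
AND R5, R0 → R5=(-6)&(-5)=-6
ADD R3, 4 → R3=20+4=24
ADD R2, 3 → R2=18+3=21
CMP R2, 21  (cmp 21,21)
JNZ body: not taken
halt.
Total executed instructions: 53.

53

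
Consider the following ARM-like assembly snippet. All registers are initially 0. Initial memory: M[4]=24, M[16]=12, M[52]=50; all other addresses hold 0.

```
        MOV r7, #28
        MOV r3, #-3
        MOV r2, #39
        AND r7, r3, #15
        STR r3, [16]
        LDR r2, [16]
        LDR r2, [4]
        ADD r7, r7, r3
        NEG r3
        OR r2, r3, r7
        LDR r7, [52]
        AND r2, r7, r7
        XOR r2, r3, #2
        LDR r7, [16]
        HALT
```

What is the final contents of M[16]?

r7=28
r3=-3
r2=39
r7=(-3)&15=13
STR r3, [16] → M[16]=-3
r2=M[16]=-3
r2=M[4]=24
r7=13+(-3)=10
r3=-(-3)=3
r2=3|10=11
r7=M[52]=50
r2=50&50=50
r2=3^2=1
r7=M[16]=-3
halt.

-3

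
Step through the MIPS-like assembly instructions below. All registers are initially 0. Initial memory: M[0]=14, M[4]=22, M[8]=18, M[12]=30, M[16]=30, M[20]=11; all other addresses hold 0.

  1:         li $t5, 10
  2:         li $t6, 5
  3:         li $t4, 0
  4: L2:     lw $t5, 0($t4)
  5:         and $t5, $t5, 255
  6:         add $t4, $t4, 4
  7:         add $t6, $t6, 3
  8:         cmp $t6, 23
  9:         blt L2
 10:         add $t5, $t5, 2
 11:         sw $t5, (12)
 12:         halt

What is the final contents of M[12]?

$t5=10
$t6=5
$t4=0
$t5=M[0]=14
$t5=14&255=14
$t4=0+4=4
$t6=5+3=8
cmp $t6, 23  (cmp 8,23)
blt L2: taken
$t5=M[4]=22
$t5=22&255=22
$t4=4+4=8
$t6=8+3=11
cmp $t6, 23  (cmp 11,23)
blt L2: taken
$t5=M[8]=18
$t5=18&255=18
$t4=8+4=12
$t6=11+3=14
cmp $t6, 23  (cmp 14,23)
blt L2: taken
$t5=M[12]=30
$t5=30&255=30
$t4=12+4=16
$t6=14+3=17
cmp $t6, 23  (cmp 17,23)
blt L2: taken
$t5=M[16]=30
$t5=30&255=30
$t4=16+4=20
$t6=17+3=20
cmp $t6, 23  (cmp 20,23)
blt L2: taken
$t5=M[20]=11
$t5=11&255=11
$t4=20+4=24
$t6=20+3=23
cmp $t6, 23  (cmp 23,23)
blt L2: not taken
$t5=11+2=13
sw $t5, (12) → M[12]=13
halt.

13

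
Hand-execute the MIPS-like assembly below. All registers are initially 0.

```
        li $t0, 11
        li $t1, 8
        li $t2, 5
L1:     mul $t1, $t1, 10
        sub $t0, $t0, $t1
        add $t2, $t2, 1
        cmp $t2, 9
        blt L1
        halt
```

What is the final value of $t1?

80000

$t0=11
$t1=8
$t2=5
$t1=8*10=80
$t0=11-80=-69
$t2=5+1=6
cmp $t2, 9  (cmp 6,9)
blt L1: taken
$t1=80*10=800
$t0=(-69)-800=-869
$t2=6+1=7
cmp $t2, 9  (cmp 7,9)
blt L1: taken
$t1=800*10=8000
$t0=(-869)-8000=-8869
$t2=7+1=8
cmp $t2, 9  (cmp 8,9)
blt L1: taken
$t1=8000*10=80000
$t0=(-8869)-80000=-88869
$t2=8+1=9
cmp $t2, 9  (cmp 9,9)
blt L1: not taken
halt.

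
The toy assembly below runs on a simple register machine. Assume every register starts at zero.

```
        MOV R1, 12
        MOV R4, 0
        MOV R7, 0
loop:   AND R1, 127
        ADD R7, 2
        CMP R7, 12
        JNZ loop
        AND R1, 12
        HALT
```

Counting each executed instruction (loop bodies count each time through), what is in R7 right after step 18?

8

R1=12
R4=0
R7=0
R1=12&127=12
R7=0+2=2
CMP R7, 12  (cmp 2,12)
JNZ loop: taken
R1=12&127=12
R7=2+2=4
CMP R7, 12  (cmp 4,12)
JNZ loop: taken
R1=12&127=12
R7=4+2=6
CMP R7, 12  (cmp 6,12)
JNZ loop: taken
R1=12&127=12
R7=6+2=8
CMP R7, 12  (cmp 8,12)
After step 18: R7 = 8.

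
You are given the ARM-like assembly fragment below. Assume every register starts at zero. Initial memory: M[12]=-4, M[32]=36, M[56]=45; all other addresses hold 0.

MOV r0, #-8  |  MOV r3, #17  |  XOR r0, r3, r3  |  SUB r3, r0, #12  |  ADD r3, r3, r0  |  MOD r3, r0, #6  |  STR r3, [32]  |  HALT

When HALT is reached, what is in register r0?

after MOV r0, #-8: r0=-8
after MOV r3, #17: r3=17
after XOR r0, r3, r3: r0=17^17=0
after SUB r3, r0, #12: r3=0-12=-12
after ADD r3, r3, r0: r3=(-12)+0=-12
after MOD r3, r0, #6: r3=0%6=0
STR r3, [32] → M[32]=0
halt.

0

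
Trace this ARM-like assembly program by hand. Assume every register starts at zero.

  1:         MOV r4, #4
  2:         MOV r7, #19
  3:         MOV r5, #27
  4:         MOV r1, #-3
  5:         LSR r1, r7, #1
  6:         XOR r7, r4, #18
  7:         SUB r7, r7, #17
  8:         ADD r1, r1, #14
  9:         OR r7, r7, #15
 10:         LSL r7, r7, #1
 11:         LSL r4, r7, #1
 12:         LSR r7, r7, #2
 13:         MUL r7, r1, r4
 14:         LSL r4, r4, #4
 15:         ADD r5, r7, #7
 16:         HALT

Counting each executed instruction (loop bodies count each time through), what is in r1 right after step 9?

after MOV r4, #4: r4=4
after MOV r7, #19: r7=19
after MOV r5, #27: r5=27
after MOV r1, #-3: r1=-3
after LSR r1, r7, #1: r1=19>>1=9
after XOR r7, r4, #18: r7=4^18=22
after SUB r7, r7, #17: r7=22-17=5
after ADD r1, r1, #14: r1=9+14=23
after OR r7, r7, #15: r7=5|15=15
After step 9: r1 = 23.

23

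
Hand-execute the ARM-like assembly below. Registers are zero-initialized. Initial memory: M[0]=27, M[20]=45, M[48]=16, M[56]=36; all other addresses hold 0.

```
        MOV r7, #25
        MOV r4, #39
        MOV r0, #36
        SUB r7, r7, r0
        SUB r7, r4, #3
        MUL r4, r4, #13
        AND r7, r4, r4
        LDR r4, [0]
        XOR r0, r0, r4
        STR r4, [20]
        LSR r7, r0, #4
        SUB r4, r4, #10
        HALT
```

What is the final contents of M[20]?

27

after MOV r7, #25: r7=25
after MOV r4, #39: r4=39
after MOV r0, #36: r0=36
after SUB r7, r7, r0: r7=25-36=-11
after SUB r7, r4, #3: r7=39-3=36
after MUL r4, r4, #13: r4=39*13=507
after AND r7, r4, r4: r7=507&507=507
after LDR r4, [0]: r4=M[0]=27
after XOR r0, r0, r4: r0=36^27=63
STR r4, [20] → M[20]=27
after LSR r7, r0, #4: r7=63>>4=3
after SUB r4, r4, #10: r4=27-10=17
halt.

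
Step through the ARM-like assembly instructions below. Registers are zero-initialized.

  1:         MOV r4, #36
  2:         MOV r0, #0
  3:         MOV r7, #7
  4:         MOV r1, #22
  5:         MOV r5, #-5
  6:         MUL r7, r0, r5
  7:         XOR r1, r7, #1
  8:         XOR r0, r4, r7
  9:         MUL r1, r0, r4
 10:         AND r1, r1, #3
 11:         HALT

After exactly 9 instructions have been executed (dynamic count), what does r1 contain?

r4=36
r0=0
r7=7
r1=22
r5=-5
r7=0*(-5)=0
r1=0^1=1
r0=36^0=36
r1=36*36=1296
After step 9: r1 = 1296.

1296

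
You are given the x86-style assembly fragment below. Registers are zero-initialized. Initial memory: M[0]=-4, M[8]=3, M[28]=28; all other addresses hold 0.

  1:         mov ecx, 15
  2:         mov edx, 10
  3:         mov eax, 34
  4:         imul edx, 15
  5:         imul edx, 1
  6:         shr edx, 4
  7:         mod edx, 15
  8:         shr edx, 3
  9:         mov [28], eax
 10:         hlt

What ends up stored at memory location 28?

mov ecx, 15 → ecx=15
mov edx, 10 → edx=10
mov eax, 34 → eax=34
imul edx, 15 → edx=10*15=150
imul edx, 1 → edx=150*1=150
shr edx, 4 → edx=150>>4=9
mod edx, 15 → edx=9%15=9
shr edx, 3 → edx=9>>3=1
mov [28], eax → M[28]=34
halt.

34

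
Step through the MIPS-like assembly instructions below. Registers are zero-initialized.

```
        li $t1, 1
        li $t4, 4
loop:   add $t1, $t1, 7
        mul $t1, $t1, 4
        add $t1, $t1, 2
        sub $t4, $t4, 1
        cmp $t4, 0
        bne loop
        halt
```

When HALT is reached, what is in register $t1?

li $t1, 1 → $t1=1
li $t4, 4 → $t4=4
add $t1, $t1, 7 → $t1=1+7=8
mul $t1, $t1, 4 → $t1=8*4=32
add $t1, $t1, 2 → $t1=32+2=34
sub $t4, $t4, 1 → $t4=4-1=3
cmp $t4, 0  (cmp 3,0)
bne loop: taken
add $t1, $t1, 7 → $t1=34+7=41
mul $t1, $t1, 4 → $t1=41*4=164
add $t1, $t1, 2 → $t1=164+2=166
sub $t4, $t4, 1 → $t4=3-1=2
cmp $t4, 0  (cmp 2,0)
bne loop: taken
add $t1, $t1, 7 → $t1=166+7=173
mul $t1, $t1, 4 → $t1=173*4=692
add $t1, $t1, 2 → $t1=692+2=694
sub $t4, $t4, 1 → $t4=2-1=1
cmp $t4, 0  (cmp 1,0)
bne loop: taken
add $t1, $t1, 7 → $t1=694+7=701
mul $t1, $t1, 4 → $t1=701*4=2804
add $t1, $t1, 2 → $t1=2804+2=2806
sub $t4, $t4, 1 → $t4=1-1=0
cmp $t4, 0  (cmp 0,0)
bne loop: not taken
halt.

2806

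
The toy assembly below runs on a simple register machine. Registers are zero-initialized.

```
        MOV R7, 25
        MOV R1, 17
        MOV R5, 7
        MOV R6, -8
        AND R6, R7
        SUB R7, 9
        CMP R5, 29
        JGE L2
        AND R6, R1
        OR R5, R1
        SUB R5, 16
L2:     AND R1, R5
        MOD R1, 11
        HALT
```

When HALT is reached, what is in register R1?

1

after MOV R7, 25: R7=25
after MOV R1, 17: R1=17
after MOV R5, 7: R5=7
after MOV R6, -8: R6=-8
after AND R6, R7: R6=(-8)&25=24
after SUB R7, 9: R7=25-9=16
CMP R5, 29  (cmp 7,29)
JGE L2: not taken
after AND R6, R1: R6=24&17=16
after OR R5, R1: R5=7|17=23
after SUB R5, 16: R5=23-16=7
after AND R1, R5: R1=17&7=1
after MOD R1, 11: R1=1%11=1
halt.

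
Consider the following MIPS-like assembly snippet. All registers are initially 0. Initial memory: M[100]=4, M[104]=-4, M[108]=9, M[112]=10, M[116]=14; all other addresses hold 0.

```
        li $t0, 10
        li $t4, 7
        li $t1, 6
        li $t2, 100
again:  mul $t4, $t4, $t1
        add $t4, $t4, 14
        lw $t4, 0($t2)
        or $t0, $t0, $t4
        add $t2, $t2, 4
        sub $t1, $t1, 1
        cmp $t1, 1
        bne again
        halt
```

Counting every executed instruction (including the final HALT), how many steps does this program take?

45

li $t0, 10 → $t0=10
li $t4, 7 → $t4=7
li $t1, 6 → $t1=6
li $t2, 100 → $t2=100
mul $t4, $t4, $t1 → $t4=7*6=42
add $t4, $t4, 14 → $t4=42+14=56
lw $t4, 0($t2) → $t4=M[100]=4
or $t0, $t0, $t4 → $t0=10|4=14
add $t2, $t2, 4 → $t2=100+4=104
sub $t1, $t1, 1 → $t1=6-1=5
cmp $t1, 1  (cmp 5,1)
bne again: taken
mul $t4, $t4, $t1 → $t4=4*5=20
add $t4, $t4, 14 → $t4=20+14=34
lw $t4, 0($t2) → $t4=M[104]=-4
or $t0, $t0, $t4 → $t0=14|(-4)=-2
add $t2, $t2, 4 → $t2=104+4=108
sub $t1, $t1, 1 → $t1=5-1=4
cmp $t1, 1  (cmp 4,1)
bne again: taken
mul $t4, $t4, $t1 → $t4=(-4)*4=-16
add $t4, $t4, 14 → $t4=(-16)+14=-2
lw $t4, 0($t2) → $t4=M[108]=9
or $t0, $t0, $t4 → $t0=(-2)|9=-1
add $t2, $t2, 4 → $t2=108+4=112
sub $t1, $t1, 1 → $t1=4-1=3
cmp $t1, 1  (cmp 3,1)
bne again: taken
mul $t4, $t4, $t1 → $t4=9*3=27
add $t4, $t4, 14 → $t4=27+14=41
lw $t4, 0($t2) → $t4=M[112]=10
or $t0, $t0, $t4 → $t0=(-1)|10=-1
add $t2, $t2, 4 → $t2=112+4=116
sub $t1, $t1, 1 → $t1=3-1=2
cmp $t1, 1  (cmp 2,1)
bne again: taken
mul $t4, $t4, $t1 → $t4=10*2=20
add $t4, $t4, 14 → $t4=20+14=34
lw $t4, 0($t2) → $t4=M[116]=14
or $t0, $t0, $t4 → $t0=(-1)|14=-1
add $t2, $t2, 4 → $t2=116+4=120
sub $t1, $t1, 1 → $t1=2-1=1
cmp $t1, 1  (cmp 1,1)
bne again: not taken
halt.
Total executed instructions: 45.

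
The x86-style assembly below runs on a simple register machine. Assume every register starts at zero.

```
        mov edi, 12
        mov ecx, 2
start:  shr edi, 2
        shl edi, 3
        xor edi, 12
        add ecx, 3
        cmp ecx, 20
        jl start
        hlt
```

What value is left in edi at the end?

edi=12
ecx=2
edi=12>>2=3
edi=3<<3=24
edi=24^12=20
ecx=2+3=5
cmp ecx, 20  (cmp 5,20)
jl start: taken
edi=20>>2=5
edi=5<<3=40
edi=40^12=36
ecx=5+3=8
cmp ecx, 20  (cmp 8,20)
jl start: taken
edi=36>>2=9
edi=9<<3=72
edi=72^12=68
ecx=8+3=11
cmp ecx, 20  (cmp 11,20)
jl start: taken
edi=68>>2=17
edi=17<<3=136
edi=136^12=132
ecx=11+3=14
cmp ecx, 20  (cmp 14,20)
jl start: taken
edi=132>>2=33
edi=33<<3=264
edi=264^12=260
ecx=14+3=17
cmp ecx, 20  (cmp 17,20)
jl start: taken
edi=260>>2=65
edi=65<<3=520
edi=520^12=516
ecx=17+3=20
cmp ecx, 20  (cmp 20,20)
jl start: not taken
halt.

516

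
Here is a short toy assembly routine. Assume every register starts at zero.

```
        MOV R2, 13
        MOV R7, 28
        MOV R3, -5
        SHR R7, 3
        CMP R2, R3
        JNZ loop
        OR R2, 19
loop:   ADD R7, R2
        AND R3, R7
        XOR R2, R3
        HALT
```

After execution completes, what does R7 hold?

R2=13
R7=28
R3=-5
R7=28>>3=3
CMP R2, R3  (cmp 13,-5)
JNZ loop: taken
R7=3+13=16
R3=(-5)&16=16
R2=13^16=29
halt.

16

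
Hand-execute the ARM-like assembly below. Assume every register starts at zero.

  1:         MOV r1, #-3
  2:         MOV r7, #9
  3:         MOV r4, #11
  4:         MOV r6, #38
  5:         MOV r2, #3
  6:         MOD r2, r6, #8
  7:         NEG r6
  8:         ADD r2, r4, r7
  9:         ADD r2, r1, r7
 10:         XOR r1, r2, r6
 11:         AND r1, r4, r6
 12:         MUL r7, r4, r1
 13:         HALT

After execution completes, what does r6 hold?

MOV r1, #-3 → r1=-3
MOV r7, #9 → r7=9
MOV r4, #11 → r4=11
MOV r6, #38 → r6=38
MOV r2, #3 → r2=3
MOD r2, r6, #8 → r2=38%8=6
NEG r6 → r6=-(38)=-38
ADD r2, r4, r7 → r2=11+9=20
ADD r2, r1, r7 → r2=(-3)+9=6
XOR r1, r2, r6 → r1=6^(-38)=-36
AND r1, r4, r6 → r1=11&(-38)=10
MUL r7, r4, r1 → r7=11*10=110
halt.

-38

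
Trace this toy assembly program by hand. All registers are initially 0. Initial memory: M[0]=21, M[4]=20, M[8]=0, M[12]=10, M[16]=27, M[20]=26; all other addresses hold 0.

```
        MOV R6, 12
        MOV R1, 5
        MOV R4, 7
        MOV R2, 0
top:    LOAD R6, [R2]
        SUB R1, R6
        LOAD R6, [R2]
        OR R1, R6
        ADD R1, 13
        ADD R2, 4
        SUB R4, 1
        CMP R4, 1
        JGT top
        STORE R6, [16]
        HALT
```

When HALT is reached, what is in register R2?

MOV R6, 12 → R6=12
MOV R1, 5 → R1=5
MOV R4, 7 → R4=7
MOV R2, 0 → R2=0
LOAD R6, [R2] → R6=M[0]=21
SUB R1, R6 → R1=5-21=-16
LOAD R6, [R2] → R6=M[0]=21
OR R1, R6 → R1=(-16)|21=-11
ADD R1, 13 → R1=(-11)+13=2
ADD R2, 4 → R2=0+4=4
SUB R4, 1 → R4=7-1=6
CMP R4, 1  (cmp 6,1)
JGT top: taken
LOAD R6, [R2] → R6=M[4]=20
SUB R1, R6 → R1=2-20=-18
LOAD R6, [R2] → R6=M[4]=20
OR R1, R6 → R1=(-18)|20=-2
ADD R1, 13 → R1=(-2)+13=11
ADD R2, 4 → R2=4+4=8
SUB R4, 1 → R4=6-1=5
CMP R4, 1  (cmp 5,1)
JGT top: taken
LOAD R6, [R2] → R6=M[8]=0
SUB R1, R6 → R1=11-0=11
LOAD R6, [R2] → R6=M[8]=0
OR R1, R6 → R1=11|0=11
ADD R1, 13 → R1=11+13=24
ADD R2, 4 → R2=8+4=12
SUB R4, 1 → R4=5-1=4
CMP R4, 1  (cmp 4,1)
JGT top: taken
LOAD R6, [R2] → R6=M[12]=10
SUB R1, R6 → R1=24-10=14
LOAD R6, [R2] → R6=M[12]=10
OR R1, R6 → R1=14|10=14
ADD R1, 13 → R1=14+13=27
ADD R2, 4 → R2=12+4=16
SUB R4, 1 → R4=4-1=3
CMP R4, 1  (cmp 3,1)
JGT top: taken
LOAD R6, [R2] → R6=M[16]=27
SUB R1, R6 → R1=27-27=0
LOAD R6, [R2] → R6=M[16]=27
OR R1, R6 → R1=0|27=27
ADD R1, 13 → R1=27+13=40
ADD R2, 4 → R2=16+4=20
SUB R4, 1 → R4=3-1=2
CMP R4, 1  (cmp 2,1)
JGT top: taken
LOAD R6, [R2] → R6=M[20]=26
SUB R1, R6 → R1=40-26=14
LOAD R6, [R2] → R6=M[20]=26
OR R1, R6 → R1=14|26=30
ADD R1, 13 → R1=30+13=43
ADD R2, 4 → R2=20+4=24
SUB R4, 1 → R4=2-1=1
CMP R4, 1  (cmp 1,1)
JGT top: not taken
STORE R6, [16] → M[16]=26
halt.

24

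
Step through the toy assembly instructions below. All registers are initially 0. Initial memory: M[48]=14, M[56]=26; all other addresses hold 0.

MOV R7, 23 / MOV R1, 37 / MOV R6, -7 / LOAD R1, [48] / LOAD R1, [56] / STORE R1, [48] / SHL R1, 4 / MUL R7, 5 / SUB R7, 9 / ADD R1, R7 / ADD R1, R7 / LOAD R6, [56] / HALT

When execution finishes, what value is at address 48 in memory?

R7=23
R1=37
R6=-7
R1=M[48]=14
R1=M[56]=26
STORE R1, [48] → M[48]=26
R1=26<<4=416
R7=23*5=115
R7=115-9=106
R1=416+106=522
R1=522+106=628
R6=M[56]=26
halt.

26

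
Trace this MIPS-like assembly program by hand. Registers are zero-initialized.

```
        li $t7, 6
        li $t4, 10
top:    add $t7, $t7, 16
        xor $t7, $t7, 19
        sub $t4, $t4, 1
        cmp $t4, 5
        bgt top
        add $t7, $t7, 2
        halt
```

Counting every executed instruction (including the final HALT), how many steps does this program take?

$t7=6
$t4=10
$t7=6+16=22
$t7=22^19=5
$t4=10-1=9
cmp $t4, 5  (cmp 9,5)
bgt top: taken
$t7=5+16=21
$t7=21^19=6
$t4=9-1=8
cmp $t4, 5  (cmp 8,5)
bgt top: taken
$t7=6+16=22
$t7=22^19=5
$t4=8-1=7
cmp $t4, 5  (cmp 7,5)
bgt top: taken
$t7=5+16=21
$t7=21^19=6
$t4=7-1=6
cmp $t4, 5  (cmp 6,5)
bgt top: taken
$t7=6+16=22
$t7=22^19=5
$t4=6-1=5
cmp $t4, 5  (cmp 5,5)
bgt top: not taken
$t7=5+2=7
halt.
Total executed instructions: 29.

29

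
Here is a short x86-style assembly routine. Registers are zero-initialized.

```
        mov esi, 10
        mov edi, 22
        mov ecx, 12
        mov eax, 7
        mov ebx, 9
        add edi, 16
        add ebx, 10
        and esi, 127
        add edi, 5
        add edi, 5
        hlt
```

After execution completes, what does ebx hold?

after mov esi, 10: esi=10
after mov edi, 22: edi=22
after mov ecx, 12: ecx=12
after mov eax, 7: eax=7
after mov ebx, 9: ebx=9
after add edi, 16: edi=22+16=38
after add ebx, 10: ebx=9+10=19
after and esi, 127: esi=10&127=10
after add edi, 5: edi=38+5=43
after add edi, 5: edi=43+5=48
halt.

19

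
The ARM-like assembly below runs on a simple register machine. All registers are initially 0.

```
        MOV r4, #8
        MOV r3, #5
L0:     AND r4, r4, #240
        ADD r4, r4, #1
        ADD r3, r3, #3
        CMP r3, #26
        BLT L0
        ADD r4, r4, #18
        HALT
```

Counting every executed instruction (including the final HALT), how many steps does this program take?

after MOV r4, #8: r4=8
after MOV r3, #5: r3=5
after AND r4, r4, #240: r4=8&240=0
after ADD r4, r4, #1: r4=0+1=1
after ADD r3, r3, #3: r3=5+3=8
CMP r3, #26  (cmp 8,26)
BLT L0: taken
after AND r4, r4, #240: r4=1&240=0
after ADD r4, r4, #1: r4=0+1=1
after ADD r3, r3, #3: r3=8+3=11
CMP r3, #26  (cmp 11,26)
BLT L0: taken
after AND r4, r4, #240: r4=1&240=0
after ADD r4, r4, #1: r4=0+1=1
after ADD r3, r3, #3: r3=11+3=14
CMP r3, #26  (cmp 14,26)
BLT L0: taken
after AND r4, r4, #240: r4=1&240=0
after ADD r4, r4, #1: r4=0+1=1
after ADD r3, r3, #3: r3=14+3=17
CMP r3, #26  (cmp 17,26)
BLT L0: taken
after AND r4, r4, #240: r4=1&240=0
after ADD r4, r4, #1: r4=0+1=1
after ADD r3, r3, #3: r3=17+3=20
CMP r3, #26  (cmp 20,26)
BLT L0: taken
after AND r4, r4, #240: r4=1&240=0
after ADD r4, r4, #1: r4=0+1=1
after ADD r3, r3, #3: r3=20+3=23
CMP r3, #26  (cmp 23,26)
BLT L0: taken
after AND r4, r4, #240: r4=1&240=0
after ADD r4, r4, #1: r4=0+1=1
after ADD r3, r3, #3: r3=23+3=26
CMP r3, #26  (cmp 26,26)
BLT L0: not taken
after ADD r4, r4, #18: r4=1+18=19
halt.
Total executed instructions: 39.

39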